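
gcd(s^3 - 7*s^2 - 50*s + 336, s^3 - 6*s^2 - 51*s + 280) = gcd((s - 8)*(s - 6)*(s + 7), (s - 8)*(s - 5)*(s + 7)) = s^2 - s - 56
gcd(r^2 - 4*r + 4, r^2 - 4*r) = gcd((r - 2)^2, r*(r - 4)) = 1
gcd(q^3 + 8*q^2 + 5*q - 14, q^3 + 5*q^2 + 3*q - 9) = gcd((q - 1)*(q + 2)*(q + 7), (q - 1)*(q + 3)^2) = q - 1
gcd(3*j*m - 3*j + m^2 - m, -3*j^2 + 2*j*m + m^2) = 3*j + m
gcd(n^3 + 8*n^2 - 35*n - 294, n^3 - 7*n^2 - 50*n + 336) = n^2 + n - 42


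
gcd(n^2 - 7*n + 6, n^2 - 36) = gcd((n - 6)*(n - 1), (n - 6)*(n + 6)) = n - 6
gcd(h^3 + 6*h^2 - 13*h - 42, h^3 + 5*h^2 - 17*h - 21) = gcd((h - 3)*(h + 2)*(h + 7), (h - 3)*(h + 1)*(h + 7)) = h^2 + 4*h - 21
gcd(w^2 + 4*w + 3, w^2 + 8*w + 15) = w + 3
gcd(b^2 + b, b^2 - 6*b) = b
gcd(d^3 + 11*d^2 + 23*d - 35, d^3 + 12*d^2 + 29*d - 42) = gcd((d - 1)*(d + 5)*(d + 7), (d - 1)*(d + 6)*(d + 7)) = d^2 + 6*d - 7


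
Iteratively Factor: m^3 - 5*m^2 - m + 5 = (m - 5)*(m^2 - 1) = (m - 5)*(m - 1)*(m + 1)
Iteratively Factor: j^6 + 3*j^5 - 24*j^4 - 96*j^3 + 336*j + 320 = (j + 2)*(j^5 + j^4 - 26*j^3 - 44*j^2 + 88*j + 160) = (j - 5)*(j + 2)*(j^4 + 6*j^3 + 4*j^2 - 24*j - 32) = (j - 5)*(j - 2)*(j + 2)*(j^3 + 8*j^2 + 20*j + 16) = (j - 5)*(j - 2)*(j + 2)*(j + 4)*(j^2 + 4*j + 4) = (j - 5)*(j - 2)*(j + 2)^2*(j + 4)*(j + 2)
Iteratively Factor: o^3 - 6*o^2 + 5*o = (o - 1)*(o^2 - 5*o) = (o - 5)*(o - 1)*(o)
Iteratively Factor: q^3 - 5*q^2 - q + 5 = (q + 1)*(q^2 - 6*q + 5) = (q - 5)*(q + 1)*(q - 1)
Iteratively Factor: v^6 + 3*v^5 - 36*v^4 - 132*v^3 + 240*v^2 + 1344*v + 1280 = (v - 5)*(v^5 + 8*v^4 + 4*v^3 - 112*v^2 - 320*v - 256) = (v - 5)*(v - 4)*(v^4 + 12*v^3 + 52*v^2 + 96*v + 64) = (v - 5)*(v - 4)*(v + 4)*(v^3 + 8*v^2 + 20*v + 16) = (v - 5)*(v - 4)*(v + 2)*(v + 4)*(v^2 + 6*v + 8) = (v - 5)*(v - 4)*(v + 2)*(v + 4)^2*(v + 2)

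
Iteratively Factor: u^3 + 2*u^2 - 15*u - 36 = (u - 4)*(u^2 + 6*u + 9) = (u - 4)*(u + 3)*(u + 3)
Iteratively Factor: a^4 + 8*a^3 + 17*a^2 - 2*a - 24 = (a + 4)*(a^3 + 4*a^2 + a - 6) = (a + 3)*(a + 4)*(a^2 + a - 2) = (a + 2)*(a + 3)*(a + 4)*(a - 1)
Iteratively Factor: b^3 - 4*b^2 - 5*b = (b - 5)*(b^2 + b) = b*(b - 5)*(b + 1)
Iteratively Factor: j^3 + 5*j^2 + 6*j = (j + 2)*(j^2 + 3*j) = (j + 2)*(j + 3)*(j)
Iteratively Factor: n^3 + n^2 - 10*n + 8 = (n + 4)*(n^2 - 3*n + 2) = (n - 2)*(n + 4)*(n - 1)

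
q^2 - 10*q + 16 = (q - 8)*(q - 2)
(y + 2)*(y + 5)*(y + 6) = y^3 + 13*y^2 + 52*y + 60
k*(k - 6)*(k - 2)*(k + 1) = k^4 - 7*k^3 + 4*k^2 + 12*k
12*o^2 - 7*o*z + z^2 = (-4*o + z)*(-3*o + z)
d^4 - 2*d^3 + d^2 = d^2*(d - 1)^2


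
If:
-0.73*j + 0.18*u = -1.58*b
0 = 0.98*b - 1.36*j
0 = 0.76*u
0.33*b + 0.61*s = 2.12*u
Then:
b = 0.00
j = 0.00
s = 0.00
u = 0.00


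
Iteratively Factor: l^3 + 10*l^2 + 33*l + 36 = (l + 3)*(l^2 + 7*l + 12) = (l + 3)*(l + 4)*(l + 3)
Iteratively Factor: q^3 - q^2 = (q - 1)*(q^2) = q*(q - 1)*(q)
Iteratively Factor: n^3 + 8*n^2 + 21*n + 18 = (n + 2)*(n^2 + 6*n + 9) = (n + 2)*(n + 3)*(n + 3)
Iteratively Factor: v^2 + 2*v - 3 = (v - 1)*(v + 3)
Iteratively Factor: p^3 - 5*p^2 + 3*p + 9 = (p - 3)*(p^2 - 2*p - 3) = (p - 3)*(p + 1)*(p - 3)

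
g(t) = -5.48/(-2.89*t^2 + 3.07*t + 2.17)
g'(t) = -5.48*(5.78*t - 3.07)/(-2.89*t^2 + 3.07*t + 2.17)^2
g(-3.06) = 0.16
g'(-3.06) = 0.10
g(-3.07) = 0.16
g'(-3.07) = 0.10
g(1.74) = 4.43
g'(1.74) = -24.98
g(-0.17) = -3.50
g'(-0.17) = 9.07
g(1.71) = 5.32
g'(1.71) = -35.13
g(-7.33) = 0.03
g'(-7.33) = 0.01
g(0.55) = -1.84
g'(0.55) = -0.07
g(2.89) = 0.42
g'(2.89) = -0.44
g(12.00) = 0.01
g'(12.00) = -0.00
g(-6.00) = 0.05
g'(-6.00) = 0.01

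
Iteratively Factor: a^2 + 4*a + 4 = (a + 2)*(a + 2)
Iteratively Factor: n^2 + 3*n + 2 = (n + 2)*(n + 1)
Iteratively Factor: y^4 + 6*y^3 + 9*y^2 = (y + 3)*(y^3 + 3*y^2) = (y + 3)^2*(y^2) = y*(y + 3)^2*(y)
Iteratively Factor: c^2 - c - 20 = (c - 5)*(c + 4)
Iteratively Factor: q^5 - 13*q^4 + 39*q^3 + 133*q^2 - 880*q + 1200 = (q - 5)*(q^4 - 8*q^3 - q^2 + 128*q - 240) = (q - 5)*(q - 3)*(q^3 - 5*q^2 - 16*q + 80) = (q - 5)*(q - 3)*(q + 4)*(q^2 - 9*q + 20) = (q - 5)^2*(q - 3)*(q + 4)*(q - 4)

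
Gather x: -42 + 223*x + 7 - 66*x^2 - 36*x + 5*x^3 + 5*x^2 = 5*x^3 - 61*x^2 + 187*x - 35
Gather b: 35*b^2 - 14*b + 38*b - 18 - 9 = 35*b^2 + 24*b - 27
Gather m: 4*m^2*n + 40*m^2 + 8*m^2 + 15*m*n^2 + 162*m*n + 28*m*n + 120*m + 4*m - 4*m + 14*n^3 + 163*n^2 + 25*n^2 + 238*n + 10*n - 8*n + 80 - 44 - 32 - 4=m^2*(4*n + 48) + m*(15*n^2 + 190*n + 120) + 14*n^3 + 188*n^2 + 240*n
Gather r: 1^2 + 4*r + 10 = 4*r + 11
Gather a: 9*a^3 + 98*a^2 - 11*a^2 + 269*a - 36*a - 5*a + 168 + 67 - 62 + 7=9*a^3 + 87*a^2 + 228*a + 180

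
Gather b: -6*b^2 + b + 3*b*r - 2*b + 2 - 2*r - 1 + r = -6*b^2 + b*(3*r - 1) - r + 1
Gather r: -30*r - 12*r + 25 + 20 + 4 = 49 - 42*r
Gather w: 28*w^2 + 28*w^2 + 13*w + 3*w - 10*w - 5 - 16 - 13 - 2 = 56*w^2 + 6*w - 36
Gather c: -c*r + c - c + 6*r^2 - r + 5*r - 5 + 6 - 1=-c*r + 6*r^2 + 4*r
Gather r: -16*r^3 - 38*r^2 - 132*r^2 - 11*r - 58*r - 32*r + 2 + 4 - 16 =-16*r^3 - 170*r^2 - 101*r - 10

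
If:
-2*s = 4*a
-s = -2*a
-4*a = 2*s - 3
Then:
No Solution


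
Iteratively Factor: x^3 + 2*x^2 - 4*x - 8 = (x + 2)*(x^2 - 4) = (x + 2)^2*(x - 2)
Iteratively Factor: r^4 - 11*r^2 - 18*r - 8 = (r + 1)*(r^3 - r^2 - 10*r - 8) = (r + 1)*(r + 2)*(r^2 - 3*r - 4) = (r + 1)^2*(r + 2)*(r - 4)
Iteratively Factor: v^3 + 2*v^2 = (v)*(v^2 + 2*v) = v*(v + 2)*(v)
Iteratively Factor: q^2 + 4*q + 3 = (q + 3)*(q + 1)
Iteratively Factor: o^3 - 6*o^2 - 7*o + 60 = (o - 5)*(o^2 - o - 12) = (o - 5)*(o - 4)*(o + 3)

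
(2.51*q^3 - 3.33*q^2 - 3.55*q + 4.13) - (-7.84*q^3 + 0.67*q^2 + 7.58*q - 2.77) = 10.35*q^3 - 4.0*q^2 - 11.13*q + 6.9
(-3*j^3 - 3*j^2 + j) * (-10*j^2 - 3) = 30*j^5 + 30*j^4 - j^3 + 9*j^2 - 3*j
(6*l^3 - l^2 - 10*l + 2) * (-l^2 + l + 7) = -6*l^5 + 7*l^4 + 51*l^3 - 19*l^2 - 68*l + 14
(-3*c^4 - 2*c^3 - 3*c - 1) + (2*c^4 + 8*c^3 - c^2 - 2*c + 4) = -c^4 + 6*c^3 - c^2 - 5*c + 3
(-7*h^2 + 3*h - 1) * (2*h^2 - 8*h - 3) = -14*h^4 + 62*h^3 - 5*h^2 - h + 3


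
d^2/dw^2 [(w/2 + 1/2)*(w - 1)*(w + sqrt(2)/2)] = 3*w + sqrt(2)/2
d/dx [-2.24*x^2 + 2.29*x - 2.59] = 2.29 - 4.48*x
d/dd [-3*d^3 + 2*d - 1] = 2 - 9*d^2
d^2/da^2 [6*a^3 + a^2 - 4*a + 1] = 36*a + 2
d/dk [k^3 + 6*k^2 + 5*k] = 3*k^2 + 12*k + 5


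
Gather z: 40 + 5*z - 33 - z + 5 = 4*z + 12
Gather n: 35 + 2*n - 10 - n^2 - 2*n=25 - n^2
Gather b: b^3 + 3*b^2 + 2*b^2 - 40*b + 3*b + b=b^3 + 5*b^2 - 36*b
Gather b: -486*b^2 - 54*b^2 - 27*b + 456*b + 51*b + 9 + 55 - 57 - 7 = -540*b^2 + 480*b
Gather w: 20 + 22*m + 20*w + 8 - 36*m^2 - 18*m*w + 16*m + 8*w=-36*m^2 + 38*m + w*(28 - 18*m) + 28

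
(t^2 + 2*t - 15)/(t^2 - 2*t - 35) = (t - 3)/(t - 7)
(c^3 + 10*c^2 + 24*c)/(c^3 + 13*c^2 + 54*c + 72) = c/(c + 3)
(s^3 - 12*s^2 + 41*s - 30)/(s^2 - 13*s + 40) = (s^2 - 7*s + 6)/(s - 8)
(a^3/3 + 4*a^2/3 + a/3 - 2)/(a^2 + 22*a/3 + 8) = (a^3 + 4*a^2 + a - 6)/(3*a^2 + 22*a + 24)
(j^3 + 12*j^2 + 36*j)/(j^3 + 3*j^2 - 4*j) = (j^2 + 12*j + 36)/(j^2 + 3*j - 4)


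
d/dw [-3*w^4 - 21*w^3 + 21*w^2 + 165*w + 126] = -12*w^3 - 63*w^2 + 42*w + 165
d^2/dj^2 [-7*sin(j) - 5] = 7*sin(j)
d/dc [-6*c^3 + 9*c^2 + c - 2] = -18*c^2 + 18*c + 1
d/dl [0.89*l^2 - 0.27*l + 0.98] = 1.78*l - 0.27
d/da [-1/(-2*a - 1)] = -2/(2*a + 1)^2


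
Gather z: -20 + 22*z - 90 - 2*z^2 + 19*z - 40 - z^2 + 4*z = -3*z^2 + 45*z - 150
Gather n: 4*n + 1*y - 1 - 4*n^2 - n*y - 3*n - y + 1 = -4*n^2 + n*(1 - y)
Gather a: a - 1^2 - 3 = a - 4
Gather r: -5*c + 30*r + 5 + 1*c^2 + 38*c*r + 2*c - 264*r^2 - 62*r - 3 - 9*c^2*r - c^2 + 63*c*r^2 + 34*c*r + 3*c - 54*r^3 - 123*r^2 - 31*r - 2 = -54*r^3 + r^2*(63*c - 387) + r*(-9*c^2 + 72*c - 63)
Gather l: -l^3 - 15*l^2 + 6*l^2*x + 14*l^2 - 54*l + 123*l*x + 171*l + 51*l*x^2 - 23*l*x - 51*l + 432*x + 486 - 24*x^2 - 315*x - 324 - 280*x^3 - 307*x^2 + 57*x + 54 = -l^3 + l^2*(6*x - 1) + l*(51*x^2 + 100*x + 66) - 280*x^3 - 331*x^2 + 174*x + 216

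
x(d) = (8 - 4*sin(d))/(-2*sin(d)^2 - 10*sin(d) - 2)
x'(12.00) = 7.43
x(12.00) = 3.64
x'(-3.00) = -208.75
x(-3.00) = -13.62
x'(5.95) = 64.90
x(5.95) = 8.81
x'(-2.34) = -2.46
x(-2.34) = 2.62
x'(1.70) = -0.07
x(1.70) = -0.29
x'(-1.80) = -0.33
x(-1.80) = 2.04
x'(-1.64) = -0.09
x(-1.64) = 2.00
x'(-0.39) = 30.18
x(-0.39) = 6.29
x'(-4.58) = -0.08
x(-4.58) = -0.29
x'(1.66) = -0.05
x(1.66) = -0.29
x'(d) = (8 - 4*sin(d))*(4*sin(d)*cos(d) + 10*cos(d))/(-2*sin(d)^2 - 10*sin(d) - 2)^2 - 4*cos(d)/(-2*sin(d)^2 - 10*sin(d) - 2)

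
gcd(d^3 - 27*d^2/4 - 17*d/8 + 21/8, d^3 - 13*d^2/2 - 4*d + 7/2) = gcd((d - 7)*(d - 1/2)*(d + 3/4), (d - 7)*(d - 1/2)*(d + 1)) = d^2 - 15*d/2 + 7/2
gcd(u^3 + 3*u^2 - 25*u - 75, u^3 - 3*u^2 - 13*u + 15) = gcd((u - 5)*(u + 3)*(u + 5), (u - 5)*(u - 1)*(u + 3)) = u^2 - 2*u - 15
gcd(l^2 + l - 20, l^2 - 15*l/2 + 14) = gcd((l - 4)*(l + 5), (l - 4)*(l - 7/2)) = l - 4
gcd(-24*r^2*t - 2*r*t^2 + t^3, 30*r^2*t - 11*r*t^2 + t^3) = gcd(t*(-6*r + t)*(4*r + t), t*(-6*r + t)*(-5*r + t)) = 6*r*t - t^2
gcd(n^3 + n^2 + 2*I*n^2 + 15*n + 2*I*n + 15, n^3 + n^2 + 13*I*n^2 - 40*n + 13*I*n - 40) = n^2 + n*(1 + 5*I) + 5*I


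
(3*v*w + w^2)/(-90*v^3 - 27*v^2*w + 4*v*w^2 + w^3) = w/(-30*v^2 + v*w + w^2)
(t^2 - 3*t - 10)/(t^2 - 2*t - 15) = (t + 2)/(t + 3)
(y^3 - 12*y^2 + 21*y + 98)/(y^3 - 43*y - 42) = (y^2 - 5*y - 14)/(y^2 + 7*y + 6)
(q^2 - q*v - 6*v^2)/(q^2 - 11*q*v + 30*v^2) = (q^2 - q*v - 6*v^2)/(q^2 - 11*q*v + 30*v^2)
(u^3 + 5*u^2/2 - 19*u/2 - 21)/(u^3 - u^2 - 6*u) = (u + 7/2)/u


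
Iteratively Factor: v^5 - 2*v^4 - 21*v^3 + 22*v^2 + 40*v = (v + 1)*(v^4 - 3*v^3 - 18*v^2 + 40*v) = (v + 1)*(v + 4)*(v^3 - 7*v^2 + 10*v) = v*(v + 1)*(v + 4)*(v^2 - 7*v + 10) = v*(v - 5)*(v + 1)*(v + 4)*(v - 2)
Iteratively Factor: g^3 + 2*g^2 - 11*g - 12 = (g - 3)*(g^2 + 5*g + 4) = (g - 3)*(g + 4)*(g + 1)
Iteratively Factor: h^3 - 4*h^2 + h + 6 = (h + 1)*(h^2 - 5*h + 6) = (h - 2)*(h + 1)*(h - 3)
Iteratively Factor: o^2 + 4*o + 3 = (o + 3)*(o + 1)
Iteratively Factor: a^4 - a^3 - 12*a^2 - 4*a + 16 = (a - 4)*(a^3 + 3*a^2 - 4) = (a - 4)*(a + 2)*(a^2 + a - 2) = (a - 4)*(a - 1)*(a + 2)*(a + 2)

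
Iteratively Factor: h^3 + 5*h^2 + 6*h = (h + 2)*(h^2 + 3*h) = h*(h + 2)*(h + 3)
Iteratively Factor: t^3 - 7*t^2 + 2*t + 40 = (t + 2)*(t^2 - 9*t + 20) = (t - 5)*(t + 2)*(t - 4)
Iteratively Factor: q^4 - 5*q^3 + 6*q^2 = (q)*(q^3 - 5*q^2 + 6*q) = q*(q - 3)*(q^2 - 2*q) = q*(q - 3)*(q - 2)*(q)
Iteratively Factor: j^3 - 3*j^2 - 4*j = (j - 4)*(j^2 + j) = (j - 4)*(j + 1)*(j)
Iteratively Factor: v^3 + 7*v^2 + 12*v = (v)*(v^2 + 7*v + 12) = v*(v + 4)*(v + 3)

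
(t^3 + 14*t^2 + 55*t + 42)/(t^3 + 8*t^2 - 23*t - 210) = (t + 1)/(t - 5)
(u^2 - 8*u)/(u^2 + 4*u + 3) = u*(u - 8)/(u^2 + 4*u + 3)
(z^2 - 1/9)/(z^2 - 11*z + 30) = (z^2 - 1/9)/(z^2 - 11*z + 30)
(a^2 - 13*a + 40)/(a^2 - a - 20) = (a - 8)/(a + 4)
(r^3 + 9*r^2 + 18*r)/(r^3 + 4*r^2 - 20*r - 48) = r*(r + 3)/(r^2 - 2*r - 8)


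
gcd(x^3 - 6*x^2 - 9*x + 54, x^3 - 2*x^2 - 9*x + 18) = x^2 - 9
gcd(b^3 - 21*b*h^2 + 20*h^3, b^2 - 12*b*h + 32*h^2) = b - 4*h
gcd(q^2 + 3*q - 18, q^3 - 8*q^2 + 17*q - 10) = 1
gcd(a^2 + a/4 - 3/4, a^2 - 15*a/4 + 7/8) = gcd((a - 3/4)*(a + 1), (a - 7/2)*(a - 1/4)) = 1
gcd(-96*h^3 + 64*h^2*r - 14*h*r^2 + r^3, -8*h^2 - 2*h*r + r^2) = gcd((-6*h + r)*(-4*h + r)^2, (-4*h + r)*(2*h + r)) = -4*h + r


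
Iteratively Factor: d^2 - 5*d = (d - 5)*(d)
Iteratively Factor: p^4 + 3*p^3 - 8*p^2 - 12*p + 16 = (p - 1)*(p^3 + 4*p^2 - 4*p - 16) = (p - 2)*(p - 1)*(p^2 + 6*p + 8) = (p - 2)*(p - 1)*(p + 2)*(p + 4)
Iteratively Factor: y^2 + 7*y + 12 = (y + 4)*(y + 3)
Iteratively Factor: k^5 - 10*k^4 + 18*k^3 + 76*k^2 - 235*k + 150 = (k - 5)*(k^4 - 5*k^3 - 7*k^2 + 41*k - 30) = (k - 5)*(k + 3)*(k^3 - 8*k^2 + 17*k - 10) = (k - 5)*(k - 1)*(k + 3)*(k^2 - 7*k + 10) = (k - 5)^2*(k - 1)*(k + 3)*(k - 2)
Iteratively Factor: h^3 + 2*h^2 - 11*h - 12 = (h + 4)*(h^2 - 2*h - 3) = (h - 3)*(h + 4)*(h + 1)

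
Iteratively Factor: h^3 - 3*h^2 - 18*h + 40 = (h - 5)*(h^2 + 2*h - 8) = (h - 5)*(h + 4)*(h - 2)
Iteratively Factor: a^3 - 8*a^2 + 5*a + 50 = (a - 5)*(a^2 - 3*a - 10) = (a - 5)^2*(a + 2)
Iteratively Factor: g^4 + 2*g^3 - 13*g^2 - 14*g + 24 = (g + 4)*(g^3 - 2*g^2 - 5*g + 6) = (g + 2)*(g + 4)*(g^2 - 4*g + 3) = (g - 1)*(g + 2)*(g + 4)*(g - 3)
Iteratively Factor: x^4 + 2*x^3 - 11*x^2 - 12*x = (x + 4)*(x^3 - 2*x^2 - 3*x) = x*(x + 4)*(x^2 - 2*x - 3) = x*(x - 3)*(x + 4)*(x + 1)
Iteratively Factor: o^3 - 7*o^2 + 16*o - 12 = (o - 3)*(o^2 - 4*o + 4) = (o - 3)*(o - 2)*(o - 2)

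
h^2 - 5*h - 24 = (h - 8)*(h + 3)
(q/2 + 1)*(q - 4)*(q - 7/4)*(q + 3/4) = q^4/2 - 3*q^3/2 - 117*q^2/32 + 85*q/16 + 21/4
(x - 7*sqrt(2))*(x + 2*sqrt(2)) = x^2 - 5*sqrt(2)*x - 28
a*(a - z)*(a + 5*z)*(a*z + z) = a^4*z + 4*a^3*z^2 + a^3*z - 5*a^2*z^3 + 4*a^2*z^2 - 5*a*z^3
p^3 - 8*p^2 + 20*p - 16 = (p - 4)*(p - 2)^2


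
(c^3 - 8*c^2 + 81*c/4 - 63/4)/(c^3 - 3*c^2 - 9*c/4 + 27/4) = (2*c - 7)/(2*c + 3)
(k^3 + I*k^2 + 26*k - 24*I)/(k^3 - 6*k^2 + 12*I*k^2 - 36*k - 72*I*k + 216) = (k^2 - 5*I*k - 4)/(k^2 + 6*k*(-1 + I) - 36*I)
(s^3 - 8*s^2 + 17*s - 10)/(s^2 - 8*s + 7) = (s^2 - 7*s + 10)/(s - 7)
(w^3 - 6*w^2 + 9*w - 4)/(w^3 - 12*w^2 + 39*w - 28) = (w - 1)/(w - 7)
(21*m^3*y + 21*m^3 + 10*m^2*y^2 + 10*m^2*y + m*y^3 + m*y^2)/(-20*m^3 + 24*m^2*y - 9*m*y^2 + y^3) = m*(21*m^2*y + 21*m^2 + 10*m*y^2 + 10*m*y + y^3 + y^2)/(-20*m^3 + 24*m^2*y - 9*m*y^2 + y^3)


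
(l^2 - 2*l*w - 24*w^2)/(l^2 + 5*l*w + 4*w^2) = (l - 6*w)/(l + w)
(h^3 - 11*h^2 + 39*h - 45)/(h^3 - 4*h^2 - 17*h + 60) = (h - 3)/(h + 4)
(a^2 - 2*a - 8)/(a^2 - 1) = (a^2 - 2*a - 8)/(a^2 - 1)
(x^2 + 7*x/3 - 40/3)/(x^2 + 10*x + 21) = (3*x^2 + 7*x - 40)/(3*(x^2 + 10*x + 21))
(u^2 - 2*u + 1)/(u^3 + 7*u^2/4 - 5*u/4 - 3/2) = 4*(u - 1)/(4*u^2 + 11*u + 6)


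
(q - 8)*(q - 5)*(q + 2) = q^3 - 11*q^2 + 14*q + 80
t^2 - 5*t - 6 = (t - 6)*(t + 1)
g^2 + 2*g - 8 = (g - 2)*(g + 4)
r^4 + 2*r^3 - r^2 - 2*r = r*(r - 1)*(r + 1)*(r + 2)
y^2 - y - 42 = (y - 7)*(y + 6)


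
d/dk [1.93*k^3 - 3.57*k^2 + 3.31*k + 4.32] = 5.79*k^2 - 7.14*k + 3.31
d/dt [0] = 0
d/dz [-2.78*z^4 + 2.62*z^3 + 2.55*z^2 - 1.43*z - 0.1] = -11.12*z^3 + 7.86*z^2 + 5.1*z - 1.43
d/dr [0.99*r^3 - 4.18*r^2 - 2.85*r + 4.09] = 2.97*r^2 - 8.36*r - 2.85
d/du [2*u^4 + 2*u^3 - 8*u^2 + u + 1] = 8*u^3 + 6*u^2 - 16*u + 1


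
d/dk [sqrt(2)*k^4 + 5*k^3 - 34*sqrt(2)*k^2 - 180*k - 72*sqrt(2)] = 4*sqrt(2)*k^3 + 15*k^2 - 68*sqrt(2)*k - 180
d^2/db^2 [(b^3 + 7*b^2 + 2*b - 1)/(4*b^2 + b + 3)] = 2*(-7*b^3 - 291*b^2 - 57*b + 68)/(64*b^6 + 48*b^5 + 156*b^4 + 73*b^3 + 117*b^2 + 27*b + 27)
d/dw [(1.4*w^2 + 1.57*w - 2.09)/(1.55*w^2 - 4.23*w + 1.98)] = (-8.3555*w^2 + 12.023*w - 5.7321)/(2.4025*w^4 - 13.113*w^3 + 24.0309*w^2 - 16.7508*w + 3.9204)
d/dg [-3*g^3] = -9*g^2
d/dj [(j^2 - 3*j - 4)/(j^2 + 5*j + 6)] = 2*(4*j^2 + 10*j + 1)/(j^4 + 10*j^3 + 37*j^2 + 60*j + 36)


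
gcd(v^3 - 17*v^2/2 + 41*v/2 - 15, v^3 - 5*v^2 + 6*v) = v - 2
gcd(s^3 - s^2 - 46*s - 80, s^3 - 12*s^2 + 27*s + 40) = s - 8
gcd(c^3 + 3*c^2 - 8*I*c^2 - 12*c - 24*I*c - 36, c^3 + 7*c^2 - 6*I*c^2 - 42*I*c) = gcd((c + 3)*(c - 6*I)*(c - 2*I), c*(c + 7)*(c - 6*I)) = c - 6*I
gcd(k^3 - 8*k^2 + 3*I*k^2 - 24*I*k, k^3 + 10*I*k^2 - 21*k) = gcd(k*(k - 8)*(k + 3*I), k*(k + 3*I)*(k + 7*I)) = k^2 + 3*I*k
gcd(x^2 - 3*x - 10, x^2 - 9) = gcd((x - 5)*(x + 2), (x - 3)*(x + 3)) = 1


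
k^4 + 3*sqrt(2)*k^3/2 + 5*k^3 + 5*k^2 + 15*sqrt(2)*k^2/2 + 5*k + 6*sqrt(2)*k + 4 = (k + 1)*(k + 4)*(k + sqrt(2)/2)*(k + sqrt(2))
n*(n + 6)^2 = n^3 + 12*n^2 + 36*n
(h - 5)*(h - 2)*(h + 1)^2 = h^4 - 5*h^3 - 3*h^2 + 13*h + 10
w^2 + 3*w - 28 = (w - 4)*(w + 7)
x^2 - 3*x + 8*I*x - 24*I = (x - 3)*(x + 8*I)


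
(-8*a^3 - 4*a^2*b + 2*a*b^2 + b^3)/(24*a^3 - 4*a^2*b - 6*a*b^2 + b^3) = (-2*a - b)/(6*a - b)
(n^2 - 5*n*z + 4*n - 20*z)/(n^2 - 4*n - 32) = (n - 5*z)/(n - 8)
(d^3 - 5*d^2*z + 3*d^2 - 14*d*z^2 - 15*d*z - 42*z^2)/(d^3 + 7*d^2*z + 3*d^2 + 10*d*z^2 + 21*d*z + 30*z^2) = (d - 7*z)/(d + 5*z)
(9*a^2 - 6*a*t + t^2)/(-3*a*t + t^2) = (-3*a + t)/t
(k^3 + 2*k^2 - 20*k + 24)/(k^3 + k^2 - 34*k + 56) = (k^2 + 4*k - 12)/(k^2 + 3*k - 28)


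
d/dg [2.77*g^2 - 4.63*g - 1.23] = 5.54*g - 4.63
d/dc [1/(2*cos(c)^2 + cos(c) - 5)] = (4*cos(c) + 1)*sin(c)/(cos(c) + cos(2*c) - 4)^2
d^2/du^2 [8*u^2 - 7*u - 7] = 16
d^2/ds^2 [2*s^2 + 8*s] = 4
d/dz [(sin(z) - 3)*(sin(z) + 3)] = sin(2*z)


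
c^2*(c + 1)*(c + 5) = c^4 + 6*c^3 + 5*c^2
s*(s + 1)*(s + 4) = s^3 + 5*s^2 + 4*s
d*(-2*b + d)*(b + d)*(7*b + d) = -14*b^3*d - 9*b^2*d^2 + 6*b*d^3 + d^4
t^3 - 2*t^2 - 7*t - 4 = (t - 4)*(t + 1)^2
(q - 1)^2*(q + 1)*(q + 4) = q^4 + 3*q^3 - 5*q^2 - 3*q + 4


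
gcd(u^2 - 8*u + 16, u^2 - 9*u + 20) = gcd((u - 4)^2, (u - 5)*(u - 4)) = u - 4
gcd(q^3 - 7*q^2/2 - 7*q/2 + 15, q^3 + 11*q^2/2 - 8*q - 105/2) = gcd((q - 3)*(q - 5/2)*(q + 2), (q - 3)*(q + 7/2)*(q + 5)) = q - 3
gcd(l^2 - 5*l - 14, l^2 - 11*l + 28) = l - 7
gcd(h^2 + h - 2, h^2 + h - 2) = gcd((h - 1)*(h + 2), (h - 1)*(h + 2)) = h^2 + h - 2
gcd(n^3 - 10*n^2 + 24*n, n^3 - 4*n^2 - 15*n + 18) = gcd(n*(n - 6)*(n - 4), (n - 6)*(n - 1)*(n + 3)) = n - 6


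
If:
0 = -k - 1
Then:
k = -1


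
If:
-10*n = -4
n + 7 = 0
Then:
No Solution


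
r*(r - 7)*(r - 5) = r^3 - 12*r^2 + 35*r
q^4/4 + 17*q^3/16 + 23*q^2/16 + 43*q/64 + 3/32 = (q/4 + 1/2)*(q + 1/4)*(q + 1/2)*(q + 3/2)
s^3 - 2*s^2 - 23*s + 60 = (s - 4)*(s - 3)*(s + 5)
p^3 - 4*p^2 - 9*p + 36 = (p - 4)*(p - 3)*(p + 3)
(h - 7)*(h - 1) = h^2 - 8*h + 7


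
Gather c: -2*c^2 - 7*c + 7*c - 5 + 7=2 - 2*c^2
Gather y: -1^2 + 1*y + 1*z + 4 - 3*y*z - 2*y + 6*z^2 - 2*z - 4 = y*(-3*z - 1) + 6*z^2 - z - 1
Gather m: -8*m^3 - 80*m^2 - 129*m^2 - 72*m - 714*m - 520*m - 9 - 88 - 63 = -8*m^3 - 209*m^2 - 1306*m - 160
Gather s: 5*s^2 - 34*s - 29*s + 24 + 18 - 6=5*s^2 - 63*s + 36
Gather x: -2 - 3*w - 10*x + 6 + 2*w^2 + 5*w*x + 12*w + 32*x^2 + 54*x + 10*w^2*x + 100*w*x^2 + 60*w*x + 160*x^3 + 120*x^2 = 2*w^2 + 9*w + 160*x^3 + x^2*(100*w + 152) + x*(10*w^2 + 65*w + 44) + 4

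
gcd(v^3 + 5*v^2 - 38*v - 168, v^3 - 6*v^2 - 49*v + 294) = v^2 + v - 42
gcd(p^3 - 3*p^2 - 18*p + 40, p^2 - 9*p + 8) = 1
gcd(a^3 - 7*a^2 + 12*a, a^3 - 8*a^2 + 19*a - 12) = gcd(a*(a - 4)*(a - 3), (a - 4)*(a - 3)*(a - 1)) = a^2 - 7*a + 12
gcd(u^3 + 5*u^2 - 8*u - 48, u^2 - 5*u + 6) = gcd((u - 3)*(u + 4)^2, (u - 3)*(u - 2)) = u - 3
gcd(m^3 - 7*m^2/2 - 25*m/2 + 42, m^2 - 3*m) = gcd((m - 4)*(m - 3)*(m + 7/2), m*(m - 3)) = m - 3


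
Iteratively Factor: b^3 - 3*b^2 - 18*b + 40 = (b + 4)*(b^2 - 7*b + 10) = (b - 5)*(b + 4)*(b - 2)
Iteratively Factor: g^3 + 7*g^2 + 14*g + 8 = (g + 4)*(g^2 + 3*g + 2) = (g + 2)*(g + 4)*(g + 1)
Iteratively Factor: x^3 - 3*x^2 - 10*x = (x)*(x^2 - 3*x - 10) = x*(x + 2)*(x - 5)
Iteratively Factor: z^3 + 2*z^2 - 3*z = (z + 3)*(z^2 - z) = z*(z + 3)*(z - 1)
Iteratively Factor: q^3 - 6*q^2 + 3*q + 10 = (q - 5)*(q^2 - q - 2) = (q - 5)*(q + 1)*(q - 2)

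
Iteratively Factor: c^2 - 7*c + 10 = (c - 2)*(c - 5)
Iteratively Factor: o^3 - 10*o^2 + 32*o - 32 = (o - 4)*(o^2 - 6*o + 8) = (o - 4)^2*(o - 2)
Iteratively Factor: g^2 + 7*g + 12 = (g + 3)*(g + 4)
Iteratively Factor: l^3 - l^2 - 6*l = (l)*(l^2 - l - 6) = l*(l - 3)*(l + 2)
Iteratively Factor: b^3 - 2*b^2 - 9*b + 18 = (b - 2)*(b^2 - 9) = (b - 3)*(b - 2)*(b + 3)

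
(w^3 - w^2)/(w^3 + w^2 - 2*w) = w/(w + 2)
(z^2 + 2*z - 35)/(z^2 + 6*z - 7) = (z - 5)/(z - 1)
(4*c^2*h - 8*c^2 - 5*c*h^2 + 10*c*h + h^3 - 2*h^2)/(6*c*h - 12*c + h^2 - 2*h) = (4*c^2 - 5*c*h + h^2)/(6*c + h)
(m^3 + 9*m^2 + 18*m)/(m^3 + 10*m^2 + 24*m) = (m + 3)/(m + 4)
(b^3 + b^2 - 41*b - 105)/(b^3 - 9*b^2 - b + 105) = (b + 5)/(b - 5)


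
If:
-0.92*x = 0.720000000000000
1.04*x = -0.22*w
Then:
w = 3.70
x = -0.78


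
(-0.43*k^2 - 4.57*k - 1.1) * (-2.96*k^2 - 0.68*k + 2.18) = 1.2728*k^4 + 13.8196*k^3 + 5.4262*k^2 - 9.2146*k - 2.398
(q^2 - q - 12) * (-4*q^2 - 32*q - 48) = -4*q^4 - 28*q^3 + 32*q^2 + 432*q + 576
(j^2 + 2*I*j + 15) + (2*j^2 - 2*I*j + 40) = 3*j^2 + 55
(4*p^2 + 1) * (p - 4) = 4*p^3 - 16*p^2 + p - 4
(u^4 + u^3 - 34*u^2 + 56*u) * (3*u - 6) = 3*u^5 - 3*u^4 - 108*u^3 + 372*u^2 - 336*u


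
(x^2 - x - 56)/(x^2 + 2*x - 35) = (x - 8)/(x - 5)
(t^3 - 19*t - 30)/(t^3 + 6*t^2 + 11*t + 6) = (t - 5)/(t + 1)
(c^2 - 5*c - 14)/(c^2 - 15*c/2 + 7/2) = 2*(c + 2)/(2*c - 1)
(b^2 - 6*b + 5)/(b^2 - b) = (b - 5)/b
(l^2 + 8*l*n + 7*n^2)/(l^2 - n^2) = (l + 7*n)/(l - n)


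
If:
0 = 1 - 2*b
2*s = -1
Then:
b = 1/2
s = -1/2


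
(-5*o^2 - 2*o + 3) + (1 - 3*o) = -5*o^2 - 5*o + 4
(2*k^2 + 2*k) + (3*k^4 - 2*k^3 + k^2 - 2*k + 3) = 3*k^4 - 2*k^3 + 3*k^2 + 3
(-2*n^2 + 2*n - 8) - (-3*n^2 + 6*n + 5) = n^2 - 4*n - 13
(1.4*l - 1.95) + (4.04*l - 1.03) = 5.44*l - 2.98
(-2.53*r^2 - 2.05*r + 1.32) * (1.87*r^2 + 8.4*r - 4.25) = -4.7311*r^4 - 25.0855*r^3 - 3.9991*r^2 + 19.8005*r - 5.61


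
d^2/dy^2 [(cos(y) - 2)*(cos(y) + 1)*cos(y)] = 5*cos(y)/4 + 2*cos(2*y) - 9*cos(3*y)/4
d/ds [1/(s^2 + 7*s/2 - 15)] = 2*(-4*s - 7)/(2*s^2 + 7*s - 30)^2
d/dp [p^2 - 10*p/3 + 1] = 2*p - 10/3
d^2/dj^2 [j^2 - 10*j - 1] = 2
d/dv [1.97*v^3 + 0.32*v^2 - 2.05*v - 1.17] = 5.91*v^2 + 0.64*v - 2.05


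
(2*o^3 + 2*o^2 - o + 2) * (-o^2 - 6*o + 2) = -2*o^5 - 14*o^4 - 7*o^3 + 8*o^2 - 14*o + 4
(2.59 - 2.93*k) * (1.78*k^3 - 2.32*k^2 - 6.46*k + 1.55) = -5.2154*k^4 + 11.4078*k^3 + 12.919*k^2 - 21.2729*k + 4.0145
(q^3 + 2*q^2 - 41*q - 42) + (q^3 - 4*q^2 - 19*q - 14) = 2*q^3 - 2*q^2 - 60*q - 56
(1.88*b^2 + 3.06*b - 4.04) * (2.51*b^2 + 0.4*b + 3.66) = 4.7188*b^4 + 8.4326*b^3 - 2.0356*b^2 + 9.5836*b - 14.7864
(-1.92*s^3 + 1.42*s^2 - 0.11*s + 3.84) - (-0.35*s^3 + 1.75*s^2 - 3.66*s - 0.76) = -1.57*s^3 - 0.33*s^2 + 3.55*s + 4.6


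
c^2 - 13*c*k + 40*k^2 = (c - 8*k)*(c - 5*k)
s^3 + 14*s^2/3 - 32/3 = (s - 4/3)*(s + 2)*(s + 4)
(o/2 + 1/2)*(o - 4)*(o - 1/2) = o^3/2 - 7*o^2/4 - 5*o/4 + 1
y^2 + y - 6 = (y - 2)*(y + 3)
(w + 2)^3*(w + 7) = w^4 + 13*w^3 + 54*w^2 + 92*w + 56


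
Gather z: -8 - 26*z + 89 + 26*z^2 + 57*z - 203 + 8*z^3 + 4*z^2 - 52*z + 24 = 8*z^3 + 30*z^2 - 21*z - 98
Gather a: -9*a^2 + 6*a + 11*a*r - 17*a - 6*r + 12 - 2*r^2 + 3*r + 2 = -9*a^2 + a*(11*r - 11) - 2*r^2 - 3*r + 14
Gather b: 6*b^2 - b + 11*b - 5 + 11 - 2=6*b^2 + 10*b + 4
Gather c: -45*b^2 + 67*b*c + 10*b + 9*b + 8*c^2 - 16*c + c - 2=-45*b^2 + 19*b + 8*c^2 + c*(67*b - 15) - 2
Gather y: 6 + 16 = 22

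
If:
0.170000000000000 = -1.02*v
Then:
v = -0.17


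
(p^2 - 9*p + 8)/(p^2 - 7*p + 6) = (p - 8)/(p - 6)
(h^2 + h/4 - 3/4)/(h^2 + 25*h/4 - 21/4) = (h + 1)/(h + 7)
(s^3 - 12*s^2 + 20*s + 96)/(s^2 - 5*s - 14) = (s^2 - 14*s + 48)/(s - 7)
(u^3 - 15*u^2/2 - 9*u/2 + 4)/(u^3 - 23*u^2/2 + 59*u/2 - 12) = (u + 1)/(u - 3)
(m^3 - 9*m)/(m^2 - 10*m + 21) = m*(m + 3)/(m - 7)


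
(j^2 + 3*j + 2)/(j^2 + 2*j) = (j + 1)/j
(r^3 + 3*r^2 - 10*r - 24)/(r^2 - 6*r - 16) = (r^2 + r - 12)/(r - 8)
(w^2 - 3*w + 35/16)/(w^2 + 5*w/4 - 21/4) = (w - 5/4)/(w + 3)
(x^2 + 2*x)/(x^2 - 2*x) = (x + 2)/(x - 2)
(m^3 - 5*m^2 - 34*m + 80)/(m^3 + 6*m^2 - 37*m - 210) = (m^2 - 10*m + 16)/(m^2 + m - 42)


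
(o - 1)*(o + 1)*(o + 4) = o^3 + 4*o^2 - o - 4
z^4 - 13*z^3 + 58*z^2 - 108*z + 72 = (z - 6)*(z - 3)*(z - 2)^2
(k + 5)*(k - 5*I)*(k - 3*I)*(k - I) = k^4 + 5*k^3 - 9*I*k^3 - 23*k^2 - 45*I*k^2 - 115*k + 15*I*k + 75*I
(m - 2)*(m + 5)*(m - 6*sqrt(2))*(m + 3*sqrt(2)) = m^4 - 3*sqrt(2)*m^3 + 3*m^3 - 46*m^2 - 9*sqrt(2)*m^2 - 108*m + 30*sqrt(2)*m + 360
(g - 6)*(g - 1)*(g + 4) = g^3 - 3*g^2 - 22*g + 24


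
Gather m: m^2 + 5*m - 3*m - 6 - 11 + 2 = m^2 + 2*m - 15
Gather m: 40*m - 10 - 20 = 40*m - 30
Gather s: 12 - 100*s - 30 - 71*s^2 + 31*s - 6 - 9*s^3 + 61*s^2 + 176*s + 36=-9*s^3 - 10*s^2 + 107*s + 12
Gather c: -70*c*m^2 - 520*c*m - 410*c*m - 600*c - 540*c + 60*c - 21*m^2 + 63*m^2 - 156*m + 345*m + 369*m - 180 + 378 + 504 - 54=c*(-70*m^2 - 930*m - 1080) + 42*m^2 + 558*m + 648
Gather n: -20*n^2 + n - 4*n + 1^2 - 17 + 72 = -20*n^2 - 3*n + 56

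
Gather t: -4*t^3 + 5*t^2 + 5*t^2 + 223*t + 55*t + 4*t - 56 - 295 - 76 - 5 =-4*t^3 + 10*t^2 + 282*t - 432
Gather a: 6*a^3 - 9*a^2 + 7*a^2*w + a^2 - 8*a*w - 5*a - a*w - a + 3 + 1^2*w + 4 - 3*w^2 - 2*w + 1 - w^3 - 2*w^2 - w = 6*a^3 + a^2*(7*w - 8) + a*(-9*w - 6) - w^3 - 5*w^2 - 2*w + 8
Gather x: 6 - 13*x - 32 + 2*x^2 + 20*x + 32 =2*x^2 + 7*x + 6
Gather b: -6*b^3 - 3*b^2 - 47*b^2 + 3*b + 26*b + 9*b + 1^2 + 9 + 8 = -6*b^3 - 50*b^2 + 38*b + 18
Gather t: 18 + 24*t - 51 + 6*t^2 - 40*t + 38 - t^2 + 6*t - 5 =5*t^2 - 10*t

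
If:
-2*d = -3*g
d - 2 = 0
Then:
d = 2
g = 4/3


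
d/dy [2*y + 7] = 2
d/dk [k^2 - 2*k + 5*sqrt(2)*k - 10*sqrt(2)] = 2*k - 2 + 5*sqrt(2)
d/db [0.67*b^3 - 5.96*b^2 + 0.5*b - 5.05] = 2.01*b^2 - 11.92*b + 0.5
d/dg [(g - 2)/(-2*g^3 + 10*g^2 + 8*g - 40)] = (g - 3/2)/(g^4 - 6*g^3 - 11*g^2 + 60*g + 100)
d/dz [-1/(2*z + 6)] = 1/(2*(z + 3)^2)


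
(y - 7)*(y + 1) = y^2 - 6*y - 7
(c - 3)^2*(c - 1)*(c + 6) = c^4 - c^3 - 27*c^2 + 81*c - 54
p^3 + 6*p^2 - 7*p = p*(p - 1)*(p + 7)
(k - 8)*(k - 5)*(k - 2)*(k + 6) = k^4 - 9*k^3 - 24*k^2 + 316*k - 480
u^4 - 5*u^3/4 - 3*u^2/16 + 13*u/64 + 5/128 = (u - 5/4)*(u - 1/2)*(u + 1/4)^2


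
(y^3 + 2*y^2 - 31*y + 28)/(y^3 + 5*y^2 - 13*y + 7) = (y - 4)/(y - 1)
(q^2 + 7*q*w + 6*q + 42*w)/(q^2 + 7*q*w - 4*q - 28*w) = (q + 6)/(q - 4)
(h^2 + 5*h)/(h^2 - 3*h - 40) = h/(h - 8)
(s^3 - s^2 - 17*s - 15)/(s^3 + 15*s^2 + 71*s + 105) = (s^2 - 4*s - 5)/(s^2 + 12*s + 35)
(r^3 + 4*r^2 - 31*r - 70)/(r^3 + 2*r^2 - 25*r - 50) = (r + 7)/(r + 5)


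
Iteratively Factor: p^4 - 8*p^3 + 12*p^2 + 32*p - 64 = (p - 4)*(p^3 - 4*p^2 - 4*p + 16) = (p - 4)^2*(p^2 - 4) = (p - 4)^2*(p - 2)*(p + 2)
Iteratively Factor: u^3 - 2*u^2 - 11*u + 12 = (u - 4)*(u^2 + 2*u - 3) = (u - 4)*(u + 3)*(u - 1)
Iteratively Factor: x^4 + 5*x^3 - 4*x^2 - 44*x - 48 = (x - 3)*(x^3 + 8*x^2 + 20*x + 16) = (x - 3)*(x + 2)*(x^2 + 6*x + 8) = (x - 3)*(x + 2)^2*(x + 4)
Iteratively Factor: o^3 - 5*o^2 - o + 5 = (o - 5)*(o^2 - 1) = (o - 5)*(o + 1)*(o - 1)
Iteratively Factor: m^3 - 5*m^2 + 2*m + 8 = (m + 1)*(m^2 - 6*m + 8) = (m - 4)*(m + 1)*(m - 2)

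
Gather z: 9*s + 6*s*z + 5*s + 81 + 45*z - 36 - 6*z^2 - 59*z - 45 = 14*s - 6*z^2 + z*(6*s - 14)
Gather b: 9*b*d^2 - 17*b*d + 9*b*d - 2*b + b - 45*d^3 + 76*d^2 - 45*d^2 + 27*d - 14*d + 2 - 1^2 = b*(9*d^2 - 8*d - 1) - 45*d^3 + 31*d^2 + 13*d + 1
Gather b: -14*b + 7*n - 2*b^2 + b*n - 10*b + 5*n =-2*b^2 + b*(n - 24) + 12*n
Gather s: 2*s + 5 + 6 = 2*s + 11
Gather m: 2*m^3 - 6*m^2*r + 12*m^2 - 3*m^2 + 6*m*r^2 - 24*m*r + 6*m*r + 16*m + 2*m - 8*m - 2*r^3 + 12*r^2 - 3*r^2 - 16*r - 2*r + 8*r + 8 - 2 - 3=2*m^3 + m^2*(9 - 6*r) + m*(6*r^2 - 18*r + 10) - 2*r^3 + 9*r^2 - 10*r + 3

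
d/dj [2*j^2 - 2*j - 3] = 4*j - 2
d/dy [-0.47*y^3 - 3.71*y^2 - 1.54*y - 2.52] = -1.41*y^2 - 7.42*y - 1.54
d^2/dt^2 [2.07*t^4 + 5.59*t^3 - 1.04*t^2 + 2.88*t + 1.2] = 24.84*t^2 + 33.54*t - 2.08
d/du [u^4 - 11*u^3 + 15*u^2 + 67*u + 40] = 4*u^3 - 33*u^2 + 30*u + 67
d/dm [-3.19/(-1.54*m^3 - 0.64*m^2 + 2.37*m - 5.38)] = (-14.7378*m^2 - 4.0832*m + 7.5603)/(1.54*m^3 + 0.64*m^2 - 2.37*m + 5.38)^2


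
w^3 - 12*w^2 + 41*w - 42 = (w - 7)*(w - 3)*(w - 2)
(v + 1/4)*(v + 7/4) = v^2 + 2*v + 7/16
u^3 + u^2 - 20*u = u*(u - 4)*(u + 5)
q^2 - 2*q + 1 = (q - 1)^2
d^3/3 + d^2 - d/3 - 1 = (d/3 + 1)*(d - 1)*(d + 1)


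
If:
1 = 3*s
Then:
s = 1/3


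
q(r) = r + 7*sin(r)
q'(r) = 7*cos(r) + 1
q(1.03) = 7.03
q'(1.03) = 4.60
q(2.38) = 7.21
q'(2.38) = -4.07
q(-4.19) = 1.88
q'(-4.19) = -2.49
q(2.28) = 7.59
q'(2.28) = -3.56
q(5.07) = -1.49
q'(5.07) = 3.45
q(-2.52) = -6.60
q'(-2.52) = -4.69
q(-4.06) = 1.50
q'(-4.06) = -3.25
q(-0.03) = -0.24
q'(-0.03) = 8.00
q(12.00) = 8.24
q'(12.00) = 6.91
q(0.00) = 0.00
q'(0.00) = 8.00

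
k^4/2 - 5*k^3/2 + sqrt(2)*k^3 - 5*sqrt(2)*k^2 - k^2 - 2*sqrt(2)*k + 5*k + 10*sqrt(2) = (k/2 + sqrt(2)/2)*(k - 5)*(k - sqrt(2))*(k + 2*sqrt(2))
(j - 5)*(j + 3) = j^2 - 2*j - 15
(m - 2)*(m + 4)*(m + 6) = m^3 + 8*m^2 + 4*m - 48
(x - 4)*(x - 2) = x^2 - 6*x + 8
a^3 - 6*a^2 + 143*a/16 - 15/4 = (a - 4)*(a - 5/4)*(a - 3/4)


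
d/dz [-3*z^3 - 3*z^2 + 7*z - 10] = -9*z^2 - 6*z + 7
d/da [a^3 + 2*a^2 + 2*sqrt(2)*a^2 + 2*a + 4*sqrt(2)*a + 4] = 3*a^2 + 4*a + 4*sqrt(2)*a + 2 + 4*sqrt(2)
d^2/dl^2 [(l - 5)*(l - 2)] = 2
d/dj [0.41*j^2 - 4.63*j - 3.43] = 0.82*j - 4.63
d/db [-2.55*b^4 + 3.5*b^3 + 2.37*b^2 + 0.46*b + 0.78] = -10.2*b^3 + 10.5*b^2 + 4.74*b + 0.46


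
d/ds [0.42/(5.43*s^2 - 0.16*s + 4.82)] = (0.0672 - 4.5612*s)/(5.43*s^2 - 0.16*s + 4.82)^2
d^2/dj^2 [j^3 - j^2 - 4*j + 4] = 6*j - 2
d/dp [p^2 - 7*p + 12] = 2*p - 7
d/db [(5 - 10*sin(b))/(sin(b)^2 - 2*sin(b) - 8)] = 10*(sin(b)^2 - sin(b) + 9)*cos(b)/((sin(b) - 4)^2*(sin(b) + 2)^2)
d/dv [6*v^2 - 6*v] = 12*v - 6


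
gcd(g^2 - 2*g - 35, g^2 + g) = 1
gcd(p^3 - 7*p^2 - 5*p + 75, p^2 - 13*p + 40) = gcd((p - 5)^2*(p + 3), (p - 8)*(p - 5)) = p - 5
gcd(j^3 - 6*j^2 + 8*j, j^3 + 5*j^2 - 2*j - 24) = j - 2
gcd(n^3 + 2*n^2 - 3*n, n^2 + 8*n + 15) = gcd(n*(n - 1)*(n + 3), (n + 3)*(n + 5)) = n + 3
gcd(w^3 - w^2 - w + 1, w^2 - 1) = w^2 - 1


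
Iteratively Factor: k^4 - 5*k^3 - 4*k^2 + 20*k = (k - 5)*(k^3 - 4*k) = (k - 5)*(k + 2)*(k^2 - 2*k) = k*(k - 5)*(k + 2)*(k - 2)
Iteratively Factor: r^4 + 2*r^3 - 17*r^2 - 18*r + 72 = (r + 3)*(r^3 - r^2 - 14*r + 24) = (r - 2)*(r + 3)*(r^2 + r - 12) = (r - 3)*(r - 2)*(r + 3)*(r + 4)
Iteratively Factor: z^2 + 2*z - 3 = (z + 3)*(z - 1)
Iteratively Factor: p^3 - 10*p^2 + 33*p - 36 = (p - 4)*(p^2 - 6*p + 9) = (p - 4)*(p - 3)*(p - 3)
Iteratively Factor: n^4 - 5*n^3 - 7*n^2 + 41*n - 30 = (n + 3)*(n^3 - 8*n^2 + 17*n - 10) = (n - 1)*(n + 3)*(n^2 - 7*n + 10) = (n - 2)*(n - 1)*(n + 3)*(n - 5)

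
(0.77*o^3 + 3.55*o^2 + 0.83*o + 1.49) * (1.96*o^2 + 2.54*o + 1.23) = 1.5092*o^5 + 8.9138*o^4 + 11.5909*o^3 + 9.3951*o^2 + 4.8055*o + 1.8327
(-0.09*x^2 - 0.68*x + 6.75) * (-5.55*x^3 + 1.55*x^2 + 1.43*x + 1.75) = 0.4995*x^5 + 3.6345*x^4 - 38.6452*x^3 + 9.3326*x^2 + 8.4625*x + 11.8125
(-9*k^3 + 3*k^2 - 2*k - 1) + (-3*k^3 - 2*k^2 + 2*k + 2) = -12*k^3 + k^2 + 1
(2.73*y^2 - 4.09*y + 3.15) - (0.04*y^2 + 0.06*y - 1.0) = 2.69*y^2 - 4.15*y + 4.15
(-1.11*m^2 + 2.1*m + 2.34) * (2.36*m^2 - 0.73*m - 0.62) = -2.6196*m^4 + 5.7663*m^3 + 4.6776*m^2 - 3.0102*m - 1.4508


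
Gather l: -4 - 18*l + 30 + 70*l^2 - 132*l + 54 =70*l^2 - 150*l + 80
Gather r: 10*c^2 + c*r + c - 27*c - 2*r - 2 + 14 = 10*c^2 - 26*c + r*(c - 2) + 12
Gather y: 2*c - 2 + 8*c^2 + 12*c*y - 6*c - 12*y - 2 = 8*c^2 - 4*c + y*(12*c - 12) - 4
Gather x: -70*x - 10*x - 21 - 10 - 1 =-80*x - 32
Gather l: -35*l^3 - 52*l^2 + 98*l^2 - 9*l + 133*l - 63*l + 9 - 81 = -35*l^3 + 46*l^2 + 61*l - 72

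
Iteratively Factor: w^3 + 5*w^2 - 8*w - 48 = (w + 4)*(w^2 + w - 12) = (w - 3)*(w + 4)*(w + 4)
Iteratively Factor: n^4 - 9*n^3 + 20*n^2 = (n - 5)*(n^3 - 4*n^2) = (n - 5)*(n - 4)*(n^2) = n*(n - 5)*(n - 4)*(n)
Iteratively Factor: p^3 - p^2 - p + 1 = (p - 1)*(p^2 - 1) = (p - 1)*(p + 1)*(p - 1)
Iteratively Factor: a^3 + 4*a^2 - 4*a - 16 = (a + 2)*(a^2 + 2*a - 8) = (a - 2)*(a + 2)*(a + 4)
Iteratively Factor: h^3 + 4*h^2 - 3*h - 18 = (h - 2)*(h^2 + 6*h + 9) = (h - 2)*(h + 3)*(h + 3)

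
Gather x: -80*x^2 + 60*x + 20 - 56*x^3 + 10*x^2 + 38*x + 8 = -56*x^3 - 70*x^2 + 98*x + 28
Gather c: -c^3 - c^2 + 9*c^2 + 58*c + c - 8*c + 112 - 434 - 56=-c^3 + 8*c^2 + 51*c - 378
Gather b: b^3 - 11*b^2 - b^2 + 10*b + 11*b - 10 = b^3 - 12*b^2 + 21*b - 10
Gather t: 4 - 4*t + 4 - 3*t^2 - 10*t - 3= -3*t^2 - 14*t + 5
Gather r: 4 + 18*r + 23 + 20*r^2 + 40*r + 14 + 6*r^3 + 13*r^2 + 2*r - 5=6*r^3 + 33*r^2 + 60*r + 36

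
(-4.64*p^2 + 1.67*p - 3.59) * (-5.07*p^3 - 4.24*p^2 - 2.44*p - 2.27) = 23.5248*p^5 + 11.2067*p^4 + 22.4421*p^3 + 21.6796*p^2 + 4.9687*p + 8.1493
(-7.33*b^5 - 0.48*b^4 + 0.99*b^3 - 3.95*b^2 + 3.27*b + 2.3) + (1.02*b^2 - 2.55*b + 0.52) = -7.33*b^5 - 0.48*b^4 + 0.99*b^3 - 2.93*b^2 + 0.72*b + 2.82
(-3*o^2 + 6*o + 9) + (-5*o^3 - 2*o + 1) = -5*o^3 - 3*o^2 + 4*o + 10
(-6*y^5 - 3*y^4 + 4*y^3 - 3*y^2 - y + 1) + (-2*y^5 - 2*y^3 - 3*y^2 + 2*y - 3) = -8*y^5 - 3*y^4 + 2*y^3 - 6*y^2 + y - 2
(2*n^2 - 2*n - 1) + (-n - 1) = 2*n^2 - 3*n - 2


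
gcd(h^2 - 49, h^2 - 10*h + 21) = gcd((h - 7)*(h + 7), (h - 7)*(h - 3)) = h - 7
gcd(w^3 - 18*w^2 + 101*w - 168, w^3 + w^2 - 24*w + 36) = w - 3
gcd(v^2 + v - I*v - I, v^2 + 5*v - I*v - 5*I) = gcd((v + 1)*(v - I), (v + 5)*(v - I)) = v - I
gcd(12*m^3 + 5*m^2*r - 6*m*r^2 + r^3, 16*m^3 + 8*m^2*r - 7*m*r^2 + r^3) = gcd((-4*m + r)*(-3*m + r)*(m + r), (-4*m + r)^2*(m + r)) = -4*m^2 - 3*m*r + r^2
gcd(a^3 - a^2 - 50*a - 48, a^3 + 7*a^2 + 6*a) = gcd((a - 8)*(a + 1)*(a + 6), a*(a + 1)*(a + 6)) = a^2 + 7*a + 6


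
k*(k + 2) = k^2 + 2*k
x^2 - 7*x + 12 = (x - 4)*(x - 3)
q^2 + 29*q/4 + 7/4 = (q + 1/4)*(q + 7)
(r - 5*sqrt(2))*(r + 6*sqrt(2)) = r^2 + sqrt(2)*r - 60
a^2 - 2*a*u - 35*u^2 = (a - 7*u)*(a + 5*u)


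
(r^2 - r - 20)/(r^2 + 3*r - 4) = (r - 5)/(r - 1)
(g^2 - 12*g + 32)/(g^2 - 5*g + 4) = (g - 8)/(g - 1)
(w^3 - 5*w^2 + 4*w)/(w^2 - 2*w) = (w^2 - 5*w + 4)/(w - 2)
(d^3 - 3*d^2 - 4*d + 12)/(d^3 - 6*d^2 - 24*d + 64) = (d^2 - d - 6)/(d^2 - 4*d - 32)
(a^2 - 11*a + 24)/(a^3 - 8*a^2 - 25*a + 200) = (a - 3)/(a^2 - 25)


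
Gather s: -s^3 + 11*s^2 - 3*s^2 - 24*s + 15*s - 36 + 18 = -s^3 + 8*s^2 - 9*s - 18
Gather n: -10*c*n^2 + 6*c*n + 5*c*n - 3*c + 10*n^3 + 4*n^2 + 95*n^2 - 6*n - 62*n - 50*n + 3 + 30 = -3*c + 10*n^3 + n^2*(99 - 10*c) + n*(11*c - 118) + 33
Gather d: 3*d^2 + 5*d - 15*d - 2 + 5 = 3*d^2 - 10*d + 3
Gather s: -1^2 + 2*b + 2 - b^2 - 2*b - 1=-b^2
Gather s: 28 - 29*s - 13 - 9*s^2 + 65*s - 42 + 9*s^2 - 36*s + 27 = 0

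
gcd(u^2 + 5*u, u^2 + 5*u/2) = u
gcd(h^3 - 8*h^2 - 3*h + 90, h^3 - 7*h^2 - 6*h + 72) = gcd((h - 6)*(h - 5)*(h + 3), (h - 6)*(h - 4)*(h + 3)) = h^2 - 3*h - 18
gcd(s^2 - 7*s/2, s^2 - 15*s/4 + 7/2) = 1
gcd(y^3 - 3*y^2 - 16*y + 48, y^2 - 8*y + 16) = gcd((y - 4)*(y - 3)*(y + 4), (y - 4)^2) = y - 4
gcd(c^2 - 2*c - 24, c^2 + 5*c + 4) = c + 4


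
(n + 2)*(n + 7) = n^2 + 9*n + 14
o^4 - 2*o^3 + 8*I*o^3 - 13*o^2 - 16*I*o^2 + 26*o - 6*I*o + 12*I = (o - 2)*(o + I)^2*(o + 6*I)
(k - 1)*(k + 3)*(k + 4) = k^3 + 6*k^2 + 5*k - 12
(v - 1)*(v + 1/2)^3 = v^4 + v^3/2 - 3*v^2/4 - 5*v/8 - 1/8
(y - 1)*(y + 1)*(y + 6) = y^3 + 6*y^2 - y - 6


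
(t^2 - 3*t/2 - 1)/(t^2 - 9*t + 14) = (t + 1/2)/(t - 7)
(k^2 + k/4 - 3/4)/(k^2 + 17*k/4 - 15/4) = (k + 1)/(k + 5)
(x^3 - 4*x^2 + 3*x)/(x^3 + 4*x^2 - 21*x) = (x - 1)/(x + 7)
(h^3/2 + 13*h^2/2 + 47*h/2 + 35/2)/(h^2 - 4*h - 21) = (h^3 + 13*h^2 + 47*h + 35)/(2*(h^2 - 4*h - 21))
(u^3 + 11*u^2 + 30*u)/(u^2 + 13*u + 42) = u*(u + 5)/(u + 7)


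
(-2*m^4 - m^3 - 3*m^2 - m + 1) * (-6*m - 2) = 12*m^5 + 10*m^4 + 20*m^3 + 12*m^2 - 4*m - 2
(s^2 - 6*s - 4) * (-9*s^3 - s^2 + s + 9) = -9*s^5 + 53*s^4 + 43*s^3 + 7*s^2 - 58*s - 36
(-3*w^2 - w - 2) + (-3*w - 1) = -3*w^2 - 4*w - 3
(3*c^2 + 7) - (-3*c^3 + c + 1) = 3*c^3 + 3*c^2 - c + 6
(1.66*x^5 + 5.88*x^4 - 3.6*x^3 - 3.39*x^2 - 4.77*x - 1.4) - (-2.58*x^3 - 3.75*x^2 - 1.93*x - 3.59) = 1.66*x^5 + 5.88*x^4 - 1.02*x^3 + 0.36*x^2 - 2.84*x + 2.19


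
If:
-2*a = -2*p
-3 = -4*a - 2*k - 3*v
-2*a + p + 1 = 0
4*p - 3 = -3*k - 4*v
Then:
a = 1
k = 1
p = 1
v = -1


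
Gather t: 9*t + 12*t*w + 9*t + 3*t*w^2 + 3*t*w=t*(3*w^2 + 15*w + 18)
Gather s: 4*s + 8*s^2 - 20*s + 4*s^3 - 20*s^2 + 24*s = 4*s^3 - 12*s^2 + 8*s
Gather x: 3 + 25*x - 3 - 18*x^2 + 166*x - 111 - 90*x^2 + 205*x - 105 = -108*x^2 + 396*x - 216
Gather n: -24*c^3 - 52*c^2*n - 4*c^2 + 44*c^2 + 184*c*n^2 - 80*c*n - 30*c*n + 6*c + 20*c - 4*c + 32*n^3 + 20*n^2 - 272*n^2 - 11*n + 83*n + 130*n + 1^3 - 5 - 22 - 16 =-24*c^3 + 40*c^2 + 22*c + 32*n^3 + n^2*(184*c - 252) + n*(-52*c^2 - 110*c + 202) - 42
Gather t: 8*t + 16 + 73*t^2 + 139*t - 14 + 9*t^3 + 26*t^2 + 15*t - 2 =9*t^3 + 99*t^2 + 162*t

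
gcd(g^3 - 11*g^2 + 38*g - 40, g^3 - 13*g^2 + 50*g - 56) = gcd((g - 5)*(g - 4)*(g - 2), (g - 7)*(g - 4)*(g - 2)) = g^2 - 6*g + 8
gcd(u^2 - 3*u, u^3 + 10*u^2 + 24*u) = u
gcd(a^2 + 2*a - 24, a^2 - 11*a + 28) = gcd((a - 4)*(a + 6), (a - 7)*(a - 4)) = a - 4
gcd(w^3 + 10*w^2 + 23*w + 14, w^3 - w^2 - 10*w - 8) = w^2 + 3*w + 2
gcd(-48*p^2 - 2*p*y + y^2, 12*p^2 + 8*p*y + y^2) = 6*p + y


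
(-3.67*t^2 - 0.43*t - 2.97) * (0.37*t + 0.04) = -1.3579*t^3 - 0.3059*t^2 - 1.1161*t - 0.1188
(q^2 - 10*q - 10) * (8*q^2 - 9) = 8*q^4 - 80*q^3 - 89*q^2 + 90*q + 90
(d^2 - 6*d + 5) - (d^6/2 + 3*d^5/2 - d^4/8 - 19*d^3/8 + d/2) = -d^6/2 - 3*d^5/2 + d^4/8 + 19*d^3/8 + d^2 - 13*d/2 + 5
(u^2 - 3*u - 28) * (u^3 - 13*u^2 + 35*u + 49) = u^5 - 16*u^4 + 46*u^3 + 308*u^2 - 1127*u - 1372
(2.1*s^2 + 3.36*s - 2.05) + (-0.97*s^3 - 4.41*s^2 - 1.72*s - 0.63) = -0.97*s^3 - 2.31*s^2 + 1.64*s - 2.68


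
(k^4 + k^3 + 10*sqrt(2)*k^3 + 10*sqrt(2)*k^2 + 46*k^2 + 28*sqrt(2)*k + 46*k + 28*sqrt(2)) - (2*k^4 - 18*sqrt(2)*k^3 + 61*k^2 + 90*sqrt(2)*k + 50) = -k^4 + k^3 + 28*sqrt(2)*k^3 - 15*k^2 + 10*sqrt(2)*k^2 - 62*sqrt(2)*k + 46*k - 50 + 28*sqrt(2)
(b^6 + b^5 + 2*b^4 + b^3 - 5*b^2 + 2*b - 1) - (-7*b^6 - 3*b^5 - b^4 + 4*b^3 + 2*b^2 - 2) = 8*b^6 + 4*b^5 + 3*b^4 - 3*b^3 - 7*b^2 + 2*b + 1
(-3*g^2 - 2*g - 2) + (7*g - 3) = -3*g^2 + 5*g - 5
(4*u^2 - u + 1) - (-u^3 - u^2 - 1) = u^3 + 5*u^2 - u + 2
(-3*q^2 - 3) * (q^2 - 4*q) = -3*q^4 + 12*q^3 - 3*q^2 + 12*q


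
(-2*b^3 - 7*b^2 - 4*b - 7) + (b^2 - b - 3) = -2*b^3 - 6*b^2 - 5*b - 10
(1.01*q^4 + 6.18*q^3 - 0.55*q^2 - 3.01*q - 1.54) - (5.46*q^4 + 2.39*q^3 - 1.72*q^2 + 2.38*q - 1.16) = -4.45*q^4 + 3.79*q^3 + 1.17*q^2 - 5.39*q - 0.38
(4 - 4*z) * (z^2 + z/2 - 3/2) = -4*z^3 + 2*z^2 + 8*z - 6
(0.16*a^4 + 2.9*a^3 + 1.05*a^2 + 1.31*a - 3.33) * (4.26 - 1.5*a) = -0.24*a^5 - 3.6684*a^4 + 10.779*a^3 + 2.508*a^2 + 10.5756*a - 14.1858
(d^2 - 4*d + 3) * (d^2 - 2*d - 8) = d^4 - 6*d^3 + 3*d^2 + 26*d - 24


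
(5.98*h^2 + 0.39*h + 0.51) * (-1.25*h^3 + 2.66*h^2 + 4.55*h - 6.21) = -7.475*h^5 + 15.4193*h^4 + 27.6089*h^3 - 34.0047*h^2 - 0.1014*h - 3.1671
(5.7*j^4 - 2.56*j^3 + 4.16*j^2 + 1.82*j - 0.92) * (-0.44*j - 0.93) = -2.508*j^5 - 4.1746*j^4 + 0.5504*j^3 - 4.6696*j^2 - 1.2878*j + 0.8556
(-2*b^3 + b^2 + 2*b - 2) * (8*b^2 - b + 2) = -16*b^5 + 10*b^4 + 11*b^3 - 16*b^2 + 6*b - 4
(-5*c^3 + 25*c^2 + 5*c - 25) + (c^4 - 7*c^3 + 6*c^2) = c^4 - 12*c^3 + 31*c^2 + 5*c - 25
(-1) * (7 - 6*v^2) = 6*v^2 - 7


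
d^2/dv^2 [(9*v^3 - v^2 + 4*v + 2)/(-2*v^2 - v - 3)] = 2*(27*v^3 - 123*v^2 - 183*v + 31)/(8*v^6 + 12*v^5 + 42*v^4 + 37*v^3 + 63*v^2 + 27*v + 27)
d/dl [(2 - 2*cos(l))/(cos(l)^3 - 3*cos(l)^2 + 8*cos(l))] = 4*(-cos(l)^3 + 3*cos(l)^2 - 3*cos(l) + 4)*sin(l)/((sin(l)^2 + 3*cos(l) - 9)^2*cos(l)^2)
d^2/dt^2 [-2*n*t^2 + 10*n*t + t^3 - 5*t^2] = -4*n + 6*t - 10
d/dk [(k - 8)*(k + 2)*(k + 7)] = 3*k^2 + 2*k - 58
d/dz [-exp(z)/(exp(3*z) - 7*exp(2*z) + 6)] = ((3*exp(z) - 14)*exp(2*z) - exp(3*z) + 7*exp(2*z) - 6)*exp(z)/(exp(3*z) - 7*exp(2*z) + 6)^2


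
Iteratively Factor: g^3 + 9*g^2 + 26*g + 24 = (g + 3)*(g^2 + 6*g + 8) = (g + 2)*(g + 3)*(g + 4)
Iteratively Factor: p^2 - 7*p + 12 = (p - 4)*(p - 3)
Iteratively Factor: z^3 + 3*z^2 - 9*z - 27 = (z + 3)*(z^2 - 9) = (z - 3)*(z + 3)*(z + 3)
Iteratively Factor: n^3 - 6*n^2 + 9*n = (n - 3)*(n^2 - 3*n) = n*(n - 3)*(n - 3)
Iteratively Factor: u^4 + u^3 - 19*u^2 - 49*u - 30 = (u + 3)*(u^3 - 2*u^2 - 13*u - 10) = (u + 1)*(u + 3)*(u^2 - 3*u - 10) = (u - 5)*(u + 1)*(u + 3)*(u + 2)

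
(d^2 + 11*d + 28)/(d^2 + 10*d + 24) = (d + 7)/(d + 6)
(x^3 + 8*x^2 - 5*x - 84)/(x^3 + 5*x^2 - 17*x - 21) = (x + 4)/(x + 1)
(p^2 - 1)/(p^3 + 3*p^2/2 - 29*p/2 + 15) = 2*(p^2 - 1)/(2*p^3 + 3*p^2 - 29*p + 30)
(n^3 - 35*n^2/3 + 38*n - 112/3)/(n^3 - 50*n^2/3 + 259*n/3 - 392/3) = (n - 2)/(n - 7)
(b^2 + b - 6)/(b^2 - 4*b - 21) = (b - 2)/(b - 7)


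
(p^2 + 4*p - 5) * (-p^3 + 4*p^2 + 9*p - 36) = -p^5 + 30*p^3 - 20*p^2 - 189*p + 180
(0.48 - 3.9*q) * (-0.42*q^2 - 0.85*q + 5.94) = 1.638*q^3 + 3.1134*q^2 - 23.574*q + 2.8512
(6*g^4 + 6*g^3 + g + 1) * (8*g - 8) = 48*g^5 - 48*g^3 + 8*g^2 - 8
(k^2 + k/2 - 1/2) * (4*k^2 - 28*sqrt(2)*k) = 4*k^4 - 28*sqrt(2)*k^3 + 2*k^3 - 14*sqrt(2)*k^2 - 2*k^2 + 14*sqrt(2)*k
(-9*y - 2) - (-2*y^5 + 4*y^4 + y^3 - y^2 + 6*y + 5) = 2*y^5 - 4*y^4 - y^3 + y^2 - 15*y - 7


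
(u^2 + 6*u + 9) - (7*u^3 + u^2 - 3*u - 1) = -7*u^3 + 9*u + 10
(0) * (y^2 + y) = 0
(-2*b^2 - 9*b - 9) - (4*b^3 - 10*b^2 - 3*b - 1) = -4*b^3 + 8*b^2 - 6*b - 8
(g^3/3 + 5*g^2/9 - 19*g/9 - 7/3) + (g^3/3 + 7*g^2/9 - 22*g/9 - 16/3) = 2*g^3/3 + 4*g^2/3 - 41*g/9 - 23/3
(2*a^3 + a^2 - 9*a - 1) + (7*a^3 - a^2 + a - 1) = 9*a^3 - 8*a - 2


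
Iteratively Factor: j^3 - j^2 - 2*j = (j)*(j^2 - j - 2) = j*(j + 1)*(j - 2)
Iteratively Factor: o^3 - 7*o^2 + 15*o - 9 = (o - 3)*(o^2 - 4*o + 3) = (o - 3)*(o - 1)*(o - 3)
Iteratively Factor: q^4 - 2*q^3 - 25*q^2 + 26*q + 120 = (q + 2)*(q^3 - 4*q^2 - 17*q + 60) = (q + 2)*(q + 4)*(q^2 - 8*q + 15) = (q - 5)*(q + 2)*(q + 4)*(q - 3)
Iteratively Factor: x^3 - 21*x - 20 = (x + 4)*(x^2 - 4*x - 5) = (x - 5)*(x + 4)*(x + 1)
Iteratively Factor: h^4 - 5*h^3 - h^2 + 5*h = (h - 5)*(h^3 - h) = (h - 5)*(h - 1)*(h^2 + h) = (h - 5)*(h - 1)*(h + 1)*(h)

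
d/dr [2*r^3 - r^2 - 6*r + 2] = 6*r^2 - 2*r - 6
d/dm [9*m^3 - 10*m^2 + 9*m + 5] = 27*m^2 - 20*m + 9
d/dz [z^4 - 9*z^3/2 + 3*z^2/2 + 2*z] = 4*z^3 - 27*z^2/2 + 3*z + 2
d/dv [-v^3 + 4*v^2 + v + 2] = -3*v^2 + 8*v + 1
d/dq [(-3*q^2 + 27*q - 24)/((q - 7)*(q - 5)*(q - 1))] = 3*(q^2 - 16*q + 61)/(q^4 - 24*q^3 + 214*q^2 - 840*q + 1225)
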